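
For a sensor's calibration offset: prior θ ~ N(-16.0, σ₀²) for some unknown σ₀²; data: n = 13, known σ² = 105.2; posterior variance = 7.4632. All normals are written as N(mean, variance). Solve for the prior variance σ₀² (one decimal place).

σ₀² = 96.0

For the Normal–Normal model with known σ², precisions add: τ_n = τ₀ + n/σ².
So 1/σ₀² = 1/7.4632 − 13/105.2 = 0.133991 − 0.123574 = 0.010417.
Hence σ₀² = 1/0.010417 ≈ 96.0.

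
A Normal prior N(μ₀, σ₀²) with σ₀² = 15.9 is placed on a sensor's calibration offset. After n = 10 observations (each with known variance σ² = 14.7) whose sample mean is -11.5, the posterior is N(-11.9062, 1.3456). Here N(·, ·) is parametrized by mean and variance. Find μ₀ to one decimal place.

With known observation variance, the Normal–Normal posterior has precision τ_n = τ₀ + n/σ² and mean μ_n = (τ₀μ₀ + (n/σ²)x̄)/τ_n.
Here τ₀ = 1/15.9 = 0.062893 and τ_data = 10/14.7 = 0.680272, so τ_n = 0.743165.
Rearranging for μ₀: μ₀ = (μ_n·τ_n − τ_data·x̄)/τ₀ = (-11.9062·0.743165 − 0.680272·-11.5) / 0.062893 = -1.025143/0.062893 ≈ -16.3.

μ₀ = -16.3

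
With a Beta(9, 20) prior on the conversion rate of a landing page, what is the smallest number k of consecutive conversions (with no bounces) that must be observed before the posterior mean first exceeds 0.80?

After k conversions and 0 bounces the posterior is Beta(9+k, 20), with mean (9+k)/(9+20+k).
Set (9+k)/(29+k) > 0.80 and solve: k > (0.80·29 − 9)/(1 − 0.80) = 71.000.
The smallest integer exceeding 71.000 is 72, and checking k=72: (81)/(101) = 0.8020 > 0.80.

k = 72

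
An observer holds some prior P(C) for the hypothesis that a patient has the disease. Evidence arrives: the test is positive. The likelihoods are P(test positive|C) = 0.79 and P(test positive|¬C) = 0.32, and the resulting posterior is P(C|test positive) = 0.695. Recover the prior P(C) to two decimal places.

In odds form, posterior odds = prior odds × likelihood ratio, so prior odds = posterior odds ÷ LR.
Posterior odds = 0.695/(1−0.695) = 2.2787. LR = 0.79/0.32 = 2.4688.
Prior odds = 2.2787/2.4688 = 0.9230, so P(C) = 0.9230/(1+0.9230) ≈ 0.48.

P(C) = 0.48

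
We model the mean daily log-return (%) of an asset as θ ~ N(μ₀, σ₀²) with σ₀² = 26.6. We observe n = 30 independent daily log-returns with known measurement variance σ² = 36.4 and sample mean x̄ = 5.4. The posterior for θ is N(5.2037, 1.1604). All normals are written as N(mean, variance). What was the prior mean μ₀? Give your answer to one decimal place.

With known observation variance, the Normal–Normal posterior has precision τ_n = τ₀ + n/σ² and mean μ_n = (τ₀μ₀ + (n/σ²)x̄)/τ_n.
Here τ₀ = 1/26.6 = 0.037594 and τ_data = 30/36.4 = 0.824176, so τ_n = 0.861770.
Rearranging for μ₀: μ₀ = (μ_n·τ_n − τ_data·x̄)/τ₀ = (5.2037·0.861770 − 0.824176·5.4) / 0.037594 = 0.033842/0.037594 ≈ 0.9.

μ₀ = 0.9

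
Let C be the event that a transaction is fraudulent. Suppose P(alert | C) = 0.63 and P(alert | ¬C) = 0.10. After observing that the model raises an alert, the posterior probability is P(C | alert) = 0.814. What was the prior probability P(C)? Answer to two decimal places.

In odds form, posterior odds = prior odds × likelihood ratio, so prior odds = posterior odds ÷ LR.
Posterior odds = 0.814/(1−0.814) = 4.3763. LR = 0.63/0.10 = 6.3000.
Prior odds = 4.3763/6.3000 = 0.6947, so P(C) = 0.6947/(1+0.6947) ≈ 0.41.

P(C) = 0.41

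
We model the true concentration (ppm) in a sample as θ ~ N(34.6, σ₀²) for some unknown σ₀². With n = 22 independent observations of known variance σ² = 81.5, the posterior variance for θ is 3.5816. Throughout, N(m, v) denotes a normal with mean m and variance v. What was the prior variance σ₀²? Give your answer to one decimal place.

Posterior precision equals prior precision plus data precision: 1/σ_n² = 1/σ₀² + n/σ².
So 1/σ₀² = 1/3.5816 − 22/81.5 = 0.279205 − 0.269939 = 0.009266.
Hence σ₀² = 1/0.009266 ≈ 107.9.

σ₀² = 107.9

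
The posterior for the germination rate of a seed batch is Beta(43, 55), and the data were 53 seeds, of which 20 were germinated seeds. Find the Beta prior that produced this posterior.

A Beta(α, β) prior with s successes and f failures in binomial data gives a Beta(α+s, β+f) posterior.
So α = 43 − 20 = 23 and β = 55 − 33 = 22.

Beta(23, 22)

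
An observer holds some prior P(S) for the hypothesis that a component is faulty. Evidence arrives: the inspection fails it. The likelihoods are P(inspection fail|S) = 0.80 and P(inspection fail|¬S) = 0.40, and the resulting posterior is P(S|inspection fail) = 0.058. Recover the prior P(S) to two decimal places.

In odds form, posterior odds = prior odds × likelihood ratio, so prior odds = posterior odds ÷ LR.
Posterior odds = 0.058/(1−0.058) = 0.0616. LR = 0.80/0.40 = 2.0000.
Prior odds = 0.0616/2.0000 = 0.0308, so P(S) = 0.0308/(1+0.0308) ≈ 0.03.

P(S) = 0.03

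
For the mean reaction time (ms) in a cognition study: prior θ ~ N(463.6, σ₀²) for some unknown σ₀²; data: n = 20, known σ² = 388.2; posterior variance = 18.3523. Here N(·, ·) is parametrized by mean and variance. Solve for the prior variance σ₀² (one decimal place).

σ₀² = 336.8

Posterior precision equals prior precision plus data precision: 1/σ_n² = 1/σ₀² + n/σ².
So 1/σ₀² = 1/18.3523 − 20/388.2 = 0.054489 − 0.051520 = 0.002969.
Hence σ₀² = 1/0.002969 ≈ 336.8.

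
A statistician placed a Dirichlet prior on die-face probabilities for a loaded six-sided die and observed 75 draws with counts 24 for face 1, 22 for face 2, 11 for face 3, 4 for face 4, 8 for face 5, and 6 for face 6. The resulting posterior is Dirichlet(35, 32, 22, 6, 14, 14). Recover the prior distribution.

Dirichlet(11, 10, 11, 2, 6, 8)

For a Dirichlet(α) prior with multinomial counts c, the posterior is Dirichlet(α + c) componentwise.
Subtract each count from the matching posterior parameter: 35−24=11, 32−22=10, 22−11=11, 6−4=2, 14−8=6, 14−6=8.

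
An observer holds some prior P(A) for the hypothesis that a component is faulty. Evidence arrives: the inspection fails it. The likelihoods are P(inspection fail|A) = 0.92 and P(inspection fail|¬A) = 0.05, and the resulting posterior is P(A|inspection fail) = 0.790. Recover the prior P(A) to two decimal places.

P(A) = 0.17

Bayes' rule in odds form gives O(A|E) = O(A)·[P(E|A)/P(E|¬A)], hence O(A) = O(A|E)/LR.
Posterior odds = 0.790/(1−0.790) = 3.7619. LR = 0.92/0.05 = 18.4000.
Prior odds = 3.7619/18.4000 = 0.2045, so P(A) = 0.2045/(1+0.2045) ≈ 0.17.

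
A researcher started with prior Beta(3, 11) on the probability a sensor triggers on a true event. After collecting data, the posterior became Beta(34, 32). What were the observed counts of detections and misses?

31 detections and 21 misses

Beta is conjugate to the binomial likelihood: posterior = Beta(a+s, b+f).
So s = 34 − 3 = 31 and f = 32 − 11 = 21.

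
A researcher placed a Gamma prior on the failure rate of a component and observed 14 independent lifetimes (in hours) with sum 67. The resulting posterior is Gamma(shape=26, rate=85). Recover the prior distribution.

For an exponential likelihood with a Gamma(α, β) prior on the rate, n observations with total T give posterior Gamma(α+n, β+T).
So α = 26 − 14 = 12 and β = 85 − 67 = 18.

Gamma(shape=12, rate=18)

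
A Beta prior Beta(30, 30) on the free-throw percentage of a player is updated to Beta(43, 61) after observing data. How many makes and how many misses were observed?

13 makes and 31 misses

A Beta(a, b) prior with s successes and f failures in binomial data gives a Beta(a+s, b+f) posterior.
So s = 43 − 30 = 13 and f = 61 − 30 = 31.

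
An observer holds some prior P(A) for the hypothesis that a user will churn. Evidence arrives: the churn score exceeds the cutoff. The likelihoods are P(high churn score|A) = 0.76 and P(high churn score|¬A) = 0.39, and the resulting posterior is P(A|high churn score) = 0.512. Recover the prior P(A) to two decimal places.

In odds form, posterior odds = prior odds × likelihood ratio, so prior odds = posterior odds ÷ LR.
Posterior odds = 0.512/(1−0.512) = 1.0492. LR = 0.76/0.39 = 1.9487.
Prior odds = 1.0492/1.9487 = 0.5384, so P(A) = 0.5384/(1+0.5384) ≈ 0.35.

P(A) = 0.35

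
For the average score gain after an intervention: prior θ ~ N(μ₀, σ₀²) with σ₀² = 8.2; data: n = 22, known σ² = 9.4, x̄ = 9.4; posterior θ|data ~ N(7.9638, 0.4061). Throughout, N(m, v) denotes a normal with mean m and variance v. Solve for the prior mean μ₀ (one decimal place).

μ₀ = -19.6

The posterior mean is a precision-weighted average: μ_n = (τ₀μ₀ + τ_data·x̄)/(τ₀+τ_data), with τ₀=1/σ₀² and τ_data=n/σ².
Here τ₀ = 1/8.2 = 0.121951 and τ_data = 22/9.4 = 2.340426, so τ_n = 2.462377.
Rearranging for μ₀: μ₀ = (μ_n·τ_n − τ_data·x̄)/τ₀ = (7.9638·2.462377 − 2.340426·9.4) / 0.121951 = -2.390126/0.121951 ≈ -19.6.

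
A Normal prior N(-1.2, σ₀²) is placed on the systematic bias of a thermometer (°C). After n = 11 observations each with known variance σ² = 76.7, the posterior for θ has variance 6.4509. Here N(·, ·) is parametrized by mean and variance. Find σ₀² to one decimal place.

σ₀² = 86.2

Posterior precision equals prior precision plus data precision: 1/σ_n² = 1/σ₀² + n/σ².
So 1/σ₀² = 1/6.4509 − 11/76.7 = 0.155017 − 0.143416 = 0.011601.
Hence σ₀² = 1/0.011601 ≈ 86.2.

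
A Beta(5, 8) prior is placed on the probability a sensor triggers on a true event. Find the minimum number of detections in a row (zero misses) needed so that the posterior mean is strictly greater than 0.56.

After k detections and 0 misses the posterior is Beta(5+k, 8), with mean (5+k)/(5+8+k).
Set (5+k)/(13+k) > 0.56 and solve: k > (0.56·13 − 5)/(1 − 0.56) = 5.182.
The smallest integer exceeding 5.182 is 6.

k = 6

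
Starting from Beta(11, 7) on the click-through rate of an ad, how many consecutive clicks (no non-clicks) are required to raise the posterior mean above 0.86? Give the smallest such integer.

After k clicks and 0 non-clicks the posterior is Beta(11+k, 7), with mean (11+k)/(11+7+k).
Set (11+k)/(18+k) > 0.86 and solve: k > (0.86·18 − 11)/(1 − 0.86) = 32.000.
The smallest integer exceeding 32.000 is 33, and checking k=33: (44)/(51) = 0.8627 > 0.86.

k = 33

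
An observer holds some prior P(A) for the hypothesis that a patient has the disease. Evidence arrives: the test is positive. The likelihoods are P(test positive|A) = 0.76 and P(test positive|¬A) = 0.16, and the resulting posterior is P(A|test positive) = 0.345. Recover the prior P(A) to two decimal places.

P(A) = 0.10

In odds form, posterior odds = prior odds × likelihood ratio, so prior odds = posterior odds ÷ LR.
Posterior odds = 0.345/(1−0.345) = 0.5267. LR = 0.76/0.16 = 4.7500.
Prior odds = 0.5267/4.7500 = 0.1109, so P(A) = 0.1109/(1+0.1109) ≈ 0.10.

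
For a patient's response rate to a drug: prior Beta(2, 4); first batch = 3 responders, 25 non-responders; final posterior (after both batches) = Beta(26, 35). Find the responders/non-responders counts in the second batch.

Because Beta–binomial updating is additive in the counts, the combined data contributed (α_post−α_prior, β_post−β_prior) successes and failures.
Total across both batches: 26−2=24 responders, 35−4=31 non-responders.
Subtract the first batch: 24−3=21 responders and 31−25=6 non-responders.

21 responders and 6 non-responders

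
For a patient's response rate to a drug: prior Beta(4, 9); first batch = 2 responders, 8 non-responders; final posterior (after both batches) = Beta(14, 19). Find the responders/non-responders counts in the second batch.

8 responders and 2 non-responders

Sequential conjugate updates are equivalent to a single update on the pooled data, so total successes = posterior α − prior α and total failures = posterior β − prior β.
Total across both batches: 14−4=10 responders, 19−9=10 non-responders.
Subtract the first batch: 10−2=8 responders and 10−8=2 non-responders.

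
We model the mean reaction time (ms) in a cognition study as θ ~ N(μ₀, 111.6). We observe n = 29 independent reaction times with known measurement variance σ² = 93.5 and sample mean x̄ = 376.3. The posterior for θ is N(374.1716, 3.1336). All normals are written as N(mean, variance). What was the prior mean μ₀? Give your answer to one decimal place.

μ₀ = 300.5

The posterior mean is a precision-weighted average: μ_n = (τ₀μ₀ + τ_data·x̄)/(τ₀+τ_data), with τ₀=1/σ₀² and τ_data=n/σ².
Here τ₀ = 1/111.6 = 0.008961 and τ_data = 29/93.5 = 0.310160, so τ_n = 0.319121.
Rearranging for μ₀: μ₀ = (μ_n·τ_n − τ_data·x̄)/τ₀ = (374.1716·0.319121 − 0.310160·376.3) / 0.008961 = 2.692807/0.008961 ≈ 300.5.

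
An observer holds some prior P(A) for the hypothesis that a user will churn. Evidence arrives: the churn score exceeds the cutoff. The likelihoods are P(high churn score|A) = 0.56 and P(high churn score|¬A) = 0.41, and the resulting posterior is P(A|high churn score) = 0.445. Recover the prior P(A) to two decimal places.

P(A) = 0.37

Bayes' rule in odds form gives O(A|E) = O(A)·[P(E|A)/P(E|¬A)], hence O(A) = O(A|E)/LR.
Posterior odds = 0.445/(1−0.445) = 0.8018. LR = 0.56/0.41 = 1.3659.
Prior odds = 0.8018/1.3659 = 0.5870, so P(A) = 0.5870/(1+0.5870) ≈ 0.37.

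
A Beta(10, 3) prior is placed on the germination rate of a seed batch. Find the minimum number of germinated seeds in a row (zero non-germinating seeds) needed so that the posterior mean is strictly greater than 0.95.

k = 48

After k germinated seeds and 0 non-germinating seeds the posterior is Beta(10+k, 3), with mean (10+k)/(10+3+k).
Set (10+k)/(13+k) > 0.95 and solve: k > (0.95·13 − 10)/(1 − 0.95) = 47.000.
The smallest integer exceeding 47.000 is 48.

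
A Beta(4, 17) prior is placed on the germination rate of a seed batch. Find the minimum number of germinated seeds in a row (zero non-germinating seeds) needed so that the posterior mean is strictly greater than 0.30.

k = 4

After k germinated seeds and 0 non-germinating seeds the posterior is Beta(4+k, 17), with mean (4+k)/(4+17+k).
Set (4+k)/(21+k) > 0.30 and solve: k > (0.30·21 − 4)/(1 − 0.30) = 3.286.
The smallest integer exceeding 3.286 is 4.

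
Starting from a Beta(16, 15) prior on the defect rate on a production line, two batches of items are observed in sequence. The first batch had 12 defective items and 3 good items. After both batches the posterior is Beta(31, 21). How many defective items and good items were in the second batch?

3 defective items and 3 good items

Because Beta–binomial updating is additive in the counts, the combined data contributed (α_post−α_prior, β_post−β_prior) successes and failures.
Total across both batches: 31−16=15 defective items, 21−15=6 good items.
Subtract the first batch: 15−12=3 defective items and 6−3=3 good items.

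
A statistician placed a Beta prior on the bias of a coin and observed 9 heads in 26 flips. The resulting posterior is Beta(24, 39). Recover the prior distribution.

Beta(15, 22)

Under Beta–binomial conjugacy the posterior parameters are (α+s, β+f).
Subtract the data counts: 24−9=15, 39−17=22.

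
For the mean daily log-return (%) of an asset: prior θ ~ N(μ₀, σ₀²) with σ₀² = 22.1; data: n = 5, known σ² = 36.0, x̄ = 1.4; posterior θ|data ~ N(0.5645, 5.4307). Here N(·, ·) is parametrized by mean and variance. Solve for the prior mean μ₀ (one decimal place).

The posterior mean is a precision-weighted average: μ_n = (τ₀μ₀ + τ_data·x̄)/(τ₀+τ_data), with τ₀=1/σ₀² and τ_data=n/σ².
Here τ₀ = 1/22.1 = 0.045249 and τ_data = 5/36.0 = 0.138889, so τ_n = 0.184138.
Rearranging for μ₀: μ₀ = (μ_n·τ_n − τ_data·x̄)/τ₀ = (0.5645·0.184138 − 0.138889·1.4) / 0.045249 = -0.090499/0.045249 ≈ -2.0.

μ₀ = -2.0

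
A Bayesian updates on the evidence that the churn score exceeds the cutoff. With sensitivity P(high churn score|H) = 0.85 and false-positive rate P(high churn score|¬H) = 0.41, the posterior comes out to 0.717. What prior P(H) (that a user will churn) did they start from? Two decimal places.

Bayes' rule in odds form gives O(H|E) = O(H)·[P(E|H)/P(E|¬H)], hence O(H) = O(H|E)/LR.
Posterior odds = 0.717/(1−0.717) = 2.5336. LR = 0.85/0.41 = 2.0732.
Prior odds = 2.5336/2.0732 = 1.2221, so P(H) = 1.2221/(1+1.2221) ≈ 0.55.

P(H) = 0.55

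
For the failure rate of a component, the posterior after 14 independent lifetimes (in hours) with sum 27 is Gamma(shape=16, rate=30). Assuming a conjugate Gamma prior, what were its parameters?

For an exponential likelihood with a Gamma(α, β) prior on the rate, n observations with total T give posterior Gamma(α+n, β+T).
So α = 16 − 14 = 2 and β = 30 − 27 = 3.

Gamma(shape=2, rate=3)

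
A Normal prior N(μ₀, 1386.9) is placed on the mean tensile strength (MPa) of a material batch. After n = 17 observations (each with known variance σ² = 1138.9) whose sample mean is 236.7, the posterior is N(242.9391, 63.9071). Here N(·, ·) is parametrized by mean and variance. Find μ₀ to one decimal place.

μ₀ = 372.1

With known observation variance, the Normal–Normal posterior has precision τ_n = τ₀ + n/σ² and mean μ_n = (τ₀μ₀ + (n/σ²)x̄)/τ_n.
Here τ₀ = 1/1386.9 = 0.000721 and τ_data = 17/1138.9 = 0.014927, so τ_n = 0.015648.
Rearranging for μ₀: μ₀ = (μ_n·τ_n − τ_data·x̄)/τ₀ = (242.9391·0.015648 − 0.014927·236.7) / 0.000721 = 0.268290/0.000721 ≈ 372.1.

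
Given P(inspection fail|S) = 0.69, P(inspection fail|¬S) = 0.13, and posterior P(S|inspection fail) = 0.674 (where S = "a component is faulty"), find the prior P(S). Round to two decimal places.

P(S) = 0.28

In odds form, posterior odds = prior odds × likelihood ratio, so prior odds = posterior odds ÷ LR.
Posterior odds = 0.674/(1−0.674) = 2.0675. LR = 0.69/0.13 = 5.3077.
Prior odds = 2.0675/5.3077 = 0.3895, so P(S) = 0.3895/(1+0.3895) ≈ 0.28.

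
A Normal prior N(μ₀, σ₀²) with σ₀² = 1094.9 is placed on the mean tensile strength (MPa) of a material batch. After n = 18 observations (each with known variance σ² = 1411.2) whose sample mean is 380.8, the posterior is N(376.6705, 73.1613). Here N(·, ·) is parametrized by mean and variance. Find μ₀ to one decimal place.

μ₀ = 319.0

The posterior mean is a precision-weighted average: μ_n = (τ₀μ₀ + τ_data·x̄)/(τ₀+τ_data), with τ₀=1/σ₀² and τ_data=n/σ².
Here τ₀ = 1/1094.9 = 0.000913 and τ_data = 18/1411.2 = 0.012755, so τ_n = 0.013668.
Rearranging for μ₀: μ₀ = (μ_n·τ_n − τ_data·x̄)/τ₀ = (376.6705·0.013668 − 0.012755·380.8) / 0.000913 = 0.291228/0.000913 ≈ 319.0.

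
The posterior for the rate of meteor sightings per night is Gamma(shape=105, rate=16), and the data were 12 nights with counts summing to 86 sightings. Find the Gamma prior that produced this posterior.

A Gamma(α, β) prior (rate parametrization) on a Poisson rate with n observations summing to S gives posterior Gamma(α+S, β+n).
So α = 105 − 86 = 19 and β = 16 − 12 = 4.

Gamma(shape=19, rate=4)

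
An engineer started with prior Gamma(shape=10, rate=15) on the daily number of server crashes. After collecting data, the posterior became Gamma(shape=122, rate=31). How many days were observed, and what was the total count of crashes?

A Gamma(α, β) prior (rate parametrization) on a Poisson rate with n observations summing to S gives posterior Gamma(α+S, β+n).
Matching: Σxᵢ = 122 − 10 = 112 and n = 31 − 15 = 16.

n = 16 days with total 112 crashes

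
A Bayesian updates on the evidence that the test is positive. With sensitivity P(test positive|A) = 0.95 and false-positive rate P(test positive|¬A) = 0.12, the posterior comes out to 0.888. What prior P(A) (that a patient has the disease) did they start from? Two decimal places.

P(A) = 0.50

Bayes' rule in odds form gives O(A|E) = O(A)·[P(E|A)/P(E|¬A)], hence O(A) = O(A|E)/LR.
Posterior odds = 0.888/(1−0.888) = 7.9286. LR = 0.95/0.12 = 7.9167.
Prior odds = 7.9286/7.9167 = 1.0015, so P(A) = 1.0015/(1+1.0015) ≈ 0.50.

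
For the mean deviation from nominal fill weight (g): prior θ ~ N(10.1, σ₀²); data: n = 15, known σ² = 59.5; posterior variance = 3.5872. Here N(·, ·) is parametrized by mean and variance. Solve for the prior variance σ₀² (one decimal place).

For the Normal–Normal model with known σ², precisions add: τ_n = τ₀ + n/σ².
So 1/σ₀² = 1/3.5872 − 15/59.5 = 0.278769 − 0.252101 = 0.026668.
Hence σ₀² = 1/0.026668 ≈ 37.5.

σ₀² = 37.5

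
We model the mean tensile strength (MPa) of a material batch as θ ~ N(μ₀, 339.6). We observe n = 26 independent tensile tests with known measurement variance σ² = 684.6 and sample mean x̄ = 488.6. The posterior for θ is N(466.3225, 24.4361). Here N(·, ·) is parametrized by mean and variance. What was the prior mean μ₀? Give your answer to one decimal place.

The posterior mean is a precision-weighted average: μ_n = (τ₀μ₀ + τ_data·x̄)/(τ₀+τ_data), with τ₀=1/σ₀² and τ_data=n/σ².
Here τ₀ = 1/339.6 = 0.002945 and τ_data = 26/684.6 = 0.037978, so τ_n = 0.040923.
Rearranging for μ₀: μ₀ = (μ_n·τ_n − τ_data·x̄)/τ₀ = (466.3225·0.040923 − 0.037978·488.6) / 0.002945 = 0.527265/0.002945 ≈ 179.0.

μ₀ = 179.0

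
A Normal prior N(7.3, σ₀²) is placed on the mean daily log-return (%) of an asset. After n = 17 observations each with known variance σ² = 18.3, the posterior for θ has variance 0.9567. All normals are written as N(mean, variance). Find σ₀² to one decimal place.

σ₀² = 8.6

For the Normal–Normal model with known σ², precisions add: τ_n = τ₀ + n/σ².
So 1/σ₀² = 1/0.9567 − 17/18.3 = 1.045260 − 0.928962 = 0.116298.
Hence σ₀² = 1/0.116298 ≈ 8.6.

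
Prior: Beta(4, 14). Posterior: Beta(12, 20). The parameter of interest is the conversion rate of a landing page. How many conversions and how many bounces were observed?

Under Beta–binomial conjugacy the posterior parameters are (α+s, β+f).
So s = 12 − 4 = 8 and f = 20 − 14 = 6.

8 conversions and 6 bounces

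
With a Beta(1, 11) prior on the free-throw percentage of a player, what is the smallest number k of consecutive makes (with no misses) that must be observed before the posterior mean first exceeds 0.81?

k = 46

After k makes and 0 misses the posterior is Beta(1+k, 11), with mean (1+k)/(1+11+k).
Set (1+k)/(12+k) > 0.81 and solve: k > (0.81·12 − 1)/(1 − 0.81) = 45.895.
The smallest integer exceeding 45.895 is 46.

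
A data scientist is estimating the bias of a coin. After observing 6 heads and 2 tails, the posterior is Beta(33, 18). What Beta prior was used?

Under Beta–binomial conjugacy the posterior parameters are (α+s, β+f).
Subtract the data counts: 33−6=27, 18−2=16.

Beta(27, 16)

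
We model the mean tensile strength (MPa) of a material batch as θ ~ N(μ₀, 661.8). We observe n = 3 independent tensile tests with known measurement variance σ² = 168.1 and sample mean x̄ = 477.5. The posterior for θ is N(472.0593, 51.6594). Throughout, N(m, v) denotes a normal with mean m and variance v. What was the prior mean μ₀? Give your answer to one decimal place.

μ₀ = 407.8

With known observation variance, the Normal–Normal posterior has precision τ_n = τ₀ + n/σ² and mean μ_n = (τ₀μ₀ + (n/σ²)x̄)/τ_n.
Here τ₀ = 1/661.8 = 0.001511 and τ_data = 3/168.1 = 0.017847, so τ_n = 0.019358.
Rearranging for μ₀: μ₀ = (μ_n·τ_n − τ_data·x̄)/τ₀ = (472.0593·0.019358 − 0.017847·477.5) / 0.001511 = 0.616181/0.001511 ≈ 407.8.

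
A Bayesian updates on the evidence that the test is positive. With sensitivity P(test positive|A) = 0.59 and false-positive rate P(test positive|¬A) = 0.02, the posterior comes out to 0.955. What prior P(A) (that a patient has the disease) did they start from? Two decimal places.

P(A) = 0.42

In odds form, posterior odds = prior odds × likelihood ratio, so prior odds = posterior odds ÷ LR.
Posterior odds = 0.955/(1−0.955) = 21.2222. LR = 0.59/0.02 = 29.5000.
Prior odds = 21.2222/29.5000 = 0.7194, so P(A) = 0.7194/(1+0.7194) ≈ 0.42.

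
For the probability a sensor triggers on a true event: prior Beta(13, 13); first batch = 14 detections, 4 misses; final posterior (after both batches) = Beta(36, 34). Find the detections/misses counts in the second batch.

9 detections and 17 misses

Because Beta–binomial updating is additive in the counts, the combined data contributed (α_post−α_prior, β_post−β_prior) successes and failures.
Total across both batches: 36−13=23 detections, 34−13=21 misses.
Subtract the first batch: 23−14=9 detections and 21−4=17 misses.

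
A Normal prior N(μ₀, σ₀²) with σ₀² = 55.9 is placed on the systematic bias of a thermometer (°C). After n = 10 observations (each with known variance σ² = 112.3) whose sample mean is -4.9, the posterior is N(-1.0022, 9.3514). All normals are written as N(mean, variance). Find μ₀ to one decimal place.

μ₀ = 18.4

With known observation variance, the Normal–Normal posterior has precision τ_n = τ₀ + n/σ² and mean μ_n = (τ₀μ₀ + (n/σ²)x̄)/τ_n.
Here τ₀ = 1/55.9 = 0.017889 and τ_data = 10/112.3 = 0.089047, so τ_n = 0.106936.
Rearranging for μ₀: μ₀ = (μ_n·τ_n − τ_data·x̄)/τ₀ = (-1.0022·0.106936 − 0.089047·-4.9) / 0.017889 = 0.329159/0.017889 ≈ 18.4.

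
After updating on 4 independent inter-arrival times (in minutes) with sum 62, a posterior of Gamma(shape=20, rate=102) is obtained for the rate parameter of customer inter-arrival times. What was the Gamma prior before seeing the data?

Gamma–exponential conjugacy: posterior shape = α + n, posterior rate = β + Σtᵢ.
So α = 20 − 4 = 16 and β = 102 − 62 = 40.

Gamma(shape=16, rate=40)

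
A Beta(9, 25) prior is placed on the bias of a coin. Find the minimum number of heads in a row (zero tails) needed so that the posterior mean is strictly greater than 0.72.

After k heads and 0 tails the posterior is Beta(9+k, 25), with mean (9+k)/(9+25+k).
Set (9+k)/(34+k) > 0.72 and solve: k > (0.72·34 − 9)/(1 − 0.72) = 55.286.
The smallest integer exceeding 55.286 is 56.

k = 56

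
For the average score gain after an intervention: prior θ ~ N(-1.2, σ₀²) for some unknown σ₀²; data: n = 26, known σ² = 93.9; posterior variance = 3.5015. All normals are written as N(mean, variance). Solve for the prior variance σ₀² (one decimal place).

σ₀² = 114.9

For the Normal–Normal model with known σ², precisions add: τ_n = τ₀ + n/σ².
So 1/σ₀² = 1/3.5015 − 26/93.9 = 0.285592 − 0.276890 = 0.008702.
Hence σ₀² = 1/0.008702 ≈ 114.9.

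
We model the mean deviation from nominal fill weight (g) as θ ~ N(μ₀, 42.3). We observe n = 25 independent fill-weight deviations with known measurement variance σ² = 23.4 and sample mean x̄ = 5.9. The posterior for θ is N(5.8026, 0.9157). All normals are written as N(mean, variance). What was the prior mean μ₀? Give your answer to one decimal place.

With known observation variance, the Normal–Normal posterior has precision τ_n = τ₀ + n/σ² and mean μ_n = (τ₀μ₀ + (n/σ²)x̄)/τ_n.
Here τ₀ = 1/42.3 = 0.023641 and τ_data = 25/23.4 = 1.068376, so τ_n = 1.092017.
Rearranging for μ₀: μ₀ = (μ_n·τ_n − τ_data·x̄)/τ₀ = (5.8026·1.092017 − 1.068376·5.9) / 0.023641 = 0.033119/0.023641 ≈ 1.4.

μ₀ = 1.4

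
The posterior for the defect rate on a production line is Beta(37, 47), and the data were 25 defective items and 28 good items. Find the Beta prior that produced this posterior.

A Beta(α, β) prior with s successes and f failures in binomial data gives a Beta(α+s, β+f) posterior.
So α = 37 − 25 = 12 and β = 47 − 28 = 19.

Beta(12, 19)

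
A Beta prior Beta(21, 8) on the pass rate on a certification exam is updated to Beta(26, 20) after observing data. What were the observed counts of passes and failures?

Beta is conjugate to the binomial likelihood: posterior = Beta(α+s, β+f).
Match parameters: s=26−21=5, f=20−8=12.

5 passes and 12 failures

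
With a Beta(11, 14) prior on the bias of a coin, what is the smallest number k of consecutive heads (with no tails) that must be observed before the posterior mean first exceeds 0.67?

After k heads and 0 tails the posterior is Beta(11+k, 14), with mean (11+k)/(11+14+k).
Set (11+k)/(25+k) > 0.67 and solve: k > (0.67·25 − 11)/(1 − 0.67) = 17.424.
The smallest integer exceeding 17.424 is 18, and checking k=18: (29)/(43) = 0.6744 > 0.67.

k = 18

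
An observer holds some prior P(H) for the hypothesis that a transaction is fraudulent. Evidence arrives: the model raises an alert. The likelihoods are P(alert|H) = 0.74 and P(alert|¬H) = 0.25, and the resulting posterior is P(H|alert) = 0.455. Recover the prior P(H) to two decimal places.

In odds form, posterior odds = prior odds × likelihood ratio, so prior odds = posterior odds ÷ LR.
Posterior odds = 0.455/(1−0.455) = 0.8349. LR = 0.74/0.25 = 2.9600.
Prior odds = 0.8349/2.9600 = 0.2821, so P(H) = 0.2821/(1+0.2821) ≈ 0.22.

P(H) = 0.22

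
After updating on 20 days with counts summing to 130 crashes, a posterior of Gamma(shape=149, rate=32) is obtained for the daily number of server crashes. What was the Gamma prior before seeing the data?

Gamma(shape=19, rate=12)

A Gamma(α, β) prior (rate parametrization) on a Poisson rate with n observations summing to S gives posterior Gamma(α+S, β+n).
So α = 149 − 130 = 19 and β = 32 − 20 = 12.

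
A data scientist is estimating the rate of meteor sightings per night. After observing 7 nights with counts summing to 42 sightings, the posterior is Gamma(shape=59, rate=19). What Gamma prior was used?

Gamma(shape=17, rate=12)

Gamma–Poisson conjugacy: posterior shape = α + Σxᵢ, posterior rate = β + n.
So α = 59 − 42 = 17 and β = 19 − 7 = 12.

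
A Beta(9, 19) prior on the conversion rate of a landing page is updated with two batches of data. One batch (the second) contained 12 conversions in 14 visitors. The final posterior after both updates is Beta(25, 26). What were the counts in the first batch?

Sequential conjugate updates are equivalent to a single update on the pooled data, so total successes = posterior α − prior α and total failures = posterior β − prior β.
Total across both batches: 25−9=16 conversions, 26−19=7 bounces.
Subtract the second batch: 16−12=4 conversions and 7−2=5 bounces.

4 conversions and 5 bounces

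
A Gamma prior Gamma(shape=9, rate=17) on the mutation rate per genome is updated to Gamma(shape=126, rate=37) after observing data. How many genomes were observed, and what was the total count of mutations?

n = 20 genomes with total 117 mutations

A Gamma(α, β) prior (rate parametrization) on a Poisson rate with n observations summing to S gives posterior Gamma(α+S, β+n).
Matching: Σxᵢ = 126 − 9 = 117 and n = 37 − 17 = 20.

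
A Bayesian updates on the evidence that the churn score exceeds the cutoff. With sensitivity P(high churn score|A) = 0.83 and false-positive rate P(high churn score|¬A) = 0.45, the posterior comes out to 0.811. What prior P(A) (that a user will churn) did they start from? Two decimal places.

Bayes' rule in odds form gives O(A|E) = O(A)·[P(E|A)/P(E|¬A)], hence O(A) = O(A|E)/LR.
Posterior odds = 0.811/(1−0.811) = 4.2910. LR = 0.83/0.45 = 1.8444.
Prior odds = 4.2910/1.8444 = 2.3265, so P(A) = 2.3265/(1+2.3265) ≈ 0.70.

P(A) = 0.70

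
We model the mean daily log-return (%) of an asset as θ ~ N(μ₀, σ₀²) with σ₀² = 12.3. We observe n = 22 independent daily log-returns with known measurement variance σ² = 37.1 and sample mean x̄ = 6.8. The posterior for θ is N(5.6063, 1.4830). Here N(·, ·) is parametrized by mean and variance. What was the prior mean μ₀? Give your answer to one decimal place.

With known observation variance, the Normal–Normal posterior has precision τ_n = τ₀ + n/σ² and mean μ_n = (τ₀μ₀ + (n/σ²)x̄)/τ_n.
Here τ₀ = 1/12.3 = 0.081301 and τ_data = 22/37.1 = 0.592992, so τ_n = 0.674293.
Rearranging for μ₀: μ₀ = (μ_n·τ_n − τ_data·x̄)/τ₀ = (5.6063·0.674293 − 0.592992·6.8) / 0.081301 = -0.252057/0.081301 ≈ -3.1.

μ₀ = -3.1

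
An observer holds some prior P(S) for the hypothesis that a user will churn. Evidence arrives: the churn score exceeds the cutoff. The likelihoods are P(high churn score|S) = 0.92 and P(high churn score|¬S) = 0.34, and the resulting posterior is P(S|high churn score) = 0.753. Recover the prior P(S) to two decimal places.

Bayes' rule in odds form gives O(S|E) = O(S)·[P(E|S)/P(E|¬S)], hence O(S) = O(S|E)/LR.
Posterior odds = 0.753/(1−0.753) = 3.0486. LR = 0.92/0.34 = 2.7059.
Prior odds = 3.0486/2.7059 = 1.1266, so P(S) = 1.1266/(1+1.1266) ≈ 0.53.

P(S) = 0.53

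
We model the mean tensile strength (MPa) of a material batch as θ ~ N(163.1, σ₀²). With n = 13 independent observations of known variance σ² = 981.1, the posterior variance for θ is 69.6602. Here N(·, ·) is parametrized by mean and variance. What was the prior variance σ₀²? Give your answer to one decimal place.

σ₀² = 905.0

For the Normal–Normal model with known σ², precisions add: τ_n = τ₀ + n/σ².
So 1/σ₀² = 1/69.6602 − 13/981.1 = 0.014355 − 0.013250 = 0.001105.
Hence σ₀² = 1/0.001105 ≈ 905.0.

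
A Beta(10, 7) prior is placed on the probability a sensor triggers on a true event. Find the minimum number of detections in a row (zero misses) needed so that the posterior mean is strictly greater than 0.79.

After k detections and 0 misses the posterior is Beta(10+k, 7), with mean (10+k)/(10+7+k).
Set (10+k)/(17+k) > 0.79 and solve: k > (0.79·17 − 10)/(1 − 0.79) = 16.333.
The smallest integer exceeding 16.333 is 17.

k = 17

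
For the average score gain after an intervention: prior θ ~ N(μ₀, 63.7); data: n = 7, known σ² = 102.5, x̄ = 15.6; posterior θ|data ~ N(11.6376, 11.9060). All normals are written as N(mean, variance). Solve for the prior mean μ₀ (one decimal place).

With known observation variance, the Normal–Normal posterior has precision τ_n = τ₀ + n/σ² and mean μ_n = (τ₀μ₀ + (n/σ²)x̄)/τ_n.
Here τ₀ = 1/63.7 = 0.015699 and τ_data = 7/102.5 = 0.068293, so τ_n = 0.083992.
Rearranging for μ₀: μ₀ = (μ_n·τ_n − τ_data·x̄)/τ₀ = (11.6376·0.083992 − 0.068293·15.6) / 0.015699 = -0.087906/0.015699 ≈ -5.6.

μ₀ = -5.6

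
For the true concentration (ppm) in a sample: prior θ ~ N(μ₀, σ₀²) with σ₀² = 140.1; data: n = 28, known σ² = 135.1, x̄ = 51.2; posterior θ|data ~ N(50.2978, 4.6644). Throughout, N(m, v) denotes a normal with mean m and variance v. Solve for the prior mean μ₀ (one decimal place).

μ₀ = 24.1

With known observation variance, the Normal–Normal posterior has precision τ_n = τ₀ + n/σ² and mean μ_n = (τ₀μ₀ + (n/σ²)x̄)/τ_n.
Here τ₀ = 1/140.1 = 0.007138 and τ_data = 28/135.1 = 0.207254, so τ_n = 0.214392.
Rearranging for μ₀: μ₀ = (μ_n·τ_n − τ_data·x̄)/τ₀ = (50.2978·0.214392 − 0.207254·51.2) / 0.007138 = 0.172041/0.007138 ≈ 24.1.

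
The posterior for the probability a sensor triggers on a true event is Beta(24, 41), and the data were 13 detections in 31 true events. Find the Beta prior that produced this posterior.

Under Beta–binomial conjugacy the posterior parameters are (α+s, β+f).
Subtract the data counts: 24−13=11, 41−18=23.

Beta(11, 23)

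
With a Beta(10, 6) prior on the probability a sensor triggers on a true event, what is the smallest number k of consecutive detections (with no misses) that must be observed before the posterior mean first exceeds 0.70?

k = 5

After k detections and 0 misses the posterior is Beta(10+k, 6), with mean (10+k)/(10+6+k).
Set (10+k)/(16+k) > 0.70 and solve: k > (0.70·16 − 10)/(1 − 0.70) = 4.000.
The smallest integer exceeding 4.000 is 5, and checking k=5: (15)/(21) = 0.7143 > 0.70.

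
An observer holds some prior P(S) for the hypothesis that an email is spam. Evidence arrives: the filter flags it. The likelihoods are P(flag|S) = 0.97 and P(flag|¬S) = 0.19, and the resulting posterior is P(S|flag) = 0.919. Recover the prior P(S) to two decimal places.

Bayes' rule in odds form gives O(S|E) = O(S)·[P(E|S)/P(E|¬S)], hence O(S) = O(S|E)/LR.
Posterior odds = 0.919/(1−0.919) = 11.3457. LR = 0.97/0.19 = 5.1053.
Prior odds = 11.3457/5.1053 = 2.2223, so P(S) = 2.2223/(1+2.2223) ≈ 0.69.

P(S) = 0.69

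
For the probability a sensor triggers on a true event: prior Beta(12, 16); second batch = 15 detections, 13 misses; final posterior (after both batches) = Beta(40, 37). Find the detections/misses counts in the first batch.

Because Beta–binomial updating is additive in the counts, the combined data contributed (α_post−α_prior, β_post−β_prior) successes and failures.
Total across both batches: 40−12=28 detections, 37−16=21 misses.
Subtract the second batch: 28−15=13 detections and 21−13=8 misses.

13 detections and 8 misses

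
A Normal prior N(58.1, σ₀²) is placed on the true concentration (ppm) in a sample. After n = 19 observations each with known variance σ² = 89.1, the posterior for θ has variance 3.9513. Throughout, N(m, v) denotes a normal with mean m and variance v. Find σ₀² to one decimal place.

For the Normal–Normal model with known σ², precisions add: τ_n = τ₀ + n/σ².
So 1/σ₀² = 1/3.9513 − 19/89.1 = 0.253081 − 0.213244 = 0.039837.
Hence σ₀² = 1/0.039837 ≈ 25.1.

σ₀² = 25.1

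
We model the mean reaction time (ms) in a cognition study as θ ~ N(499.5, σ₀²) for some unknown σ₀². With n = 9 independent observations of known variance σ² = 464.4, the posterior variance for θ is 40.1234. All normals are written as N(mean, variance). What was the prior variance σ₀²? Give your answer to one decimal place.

Posterior precision equals prior precision plus data precision: 1/σ_n² = 1/σ₀² + n/σ².
So 1/σ₀² = 1/40.1234 − 9/464.4 = 0.024923 − 0.019380 = 0.005543.
Hence σ₀² = 1/0.005543 ≈ 180.4.

σ₀² = 180.4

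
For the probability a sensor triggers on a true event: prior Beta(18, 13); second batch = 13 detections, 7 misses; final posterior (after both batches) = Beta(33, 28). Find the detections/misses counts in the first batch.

Because Beta–binomial updating is additive in the counts, the combined data contributed (α_post−α_prior, β_post−β_prior) successes and failures.
Total across both batches: 33−18=15 detections, 28−13=15 misses.
Subtract the second batch: 15−13=2 detections and 15−7=8 misses.

2 detections and 8 misses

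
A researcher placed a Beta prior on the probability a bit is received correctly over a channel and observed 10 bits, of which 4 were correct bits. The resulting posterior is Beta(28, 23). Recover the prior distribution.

Beta(24, 17)

A Beta(α, β) prior with s successes and f failures in binomial data gives a Beta(α+s, β+f) posterior.
So α = 28 − 4 = 24 and β = 23 − 6 = 17.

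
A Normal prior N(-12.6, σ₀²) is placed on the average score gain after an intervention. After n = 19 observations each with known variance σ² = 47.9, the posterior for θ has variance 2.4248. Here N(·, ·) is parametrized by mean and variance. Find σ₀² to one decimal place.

σ₀² = 63.5

Posterior precision equals prior precision plus data precision: 1/σ_n² = 1/σ₀² + n/σ².
So 1/σ₀² = 1/2.4248 − 19/47.9 = 0.412405 − 0.396660 = 0.015745.
Hence σ₀² = 1/0.015745 ≈ 63.5.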